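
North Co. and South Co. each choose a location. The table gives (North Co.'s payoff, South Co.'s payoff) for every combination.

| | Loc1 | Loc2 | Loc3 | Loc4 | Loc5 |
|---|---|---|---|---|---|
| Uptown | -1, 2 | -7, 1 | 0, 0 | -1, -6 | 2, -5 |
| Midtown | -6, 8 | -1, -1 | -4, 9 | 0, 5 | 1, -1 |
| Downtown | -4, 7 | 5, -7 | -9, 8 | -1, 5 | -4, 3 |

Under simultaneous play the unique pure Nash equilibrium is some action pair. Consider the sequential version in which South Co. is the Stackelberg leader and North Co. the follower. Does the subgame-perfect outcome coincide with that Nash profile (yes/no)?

no

North Co. best-responds to each possible South Co. move:
- Loc1: North Co. compares -1, -6, -4 and picks Uptown; South Co. would get 2.
- Loc2: North Co. compares -7, -1, 5 and picks Downtown; South Co. would get -7.
- Loc3: North Co. compares 0, -4, -9 and picks Uptown; South Co. would get 0.
- Loc4: North Co. compares -1, 0, -1 and picks Midtown; South Co. would get 5.
- Loc5: North Co. compares 2, 1, -4 and picks Uptown; South Co. would get -5.
South Co.'s induced payoffs are 2, -7, 0, 5, -5, so South Co. commits to Loc4. Subgame-perfect outcome: (Midtown, Loc4) with payoffs (0, 5).
For the simultaneous game, intersect best replies.
North Co.'s best replies: Loc1→Uptown; Loc2→Downtown; Loc3→Uptown; Loc4→Midtown; Loc5→Uptown.
South Co.'s best replies: Uptown→Loc1; Midtown→Loc3; Downtown→Loc3.
Only (Uptown, Loc1) has each player best-responding; Nash payoffs (-1, 2).
Sequential outcome (Midtown, Loc4) differs from the Nash profile (Uptown, Loc1).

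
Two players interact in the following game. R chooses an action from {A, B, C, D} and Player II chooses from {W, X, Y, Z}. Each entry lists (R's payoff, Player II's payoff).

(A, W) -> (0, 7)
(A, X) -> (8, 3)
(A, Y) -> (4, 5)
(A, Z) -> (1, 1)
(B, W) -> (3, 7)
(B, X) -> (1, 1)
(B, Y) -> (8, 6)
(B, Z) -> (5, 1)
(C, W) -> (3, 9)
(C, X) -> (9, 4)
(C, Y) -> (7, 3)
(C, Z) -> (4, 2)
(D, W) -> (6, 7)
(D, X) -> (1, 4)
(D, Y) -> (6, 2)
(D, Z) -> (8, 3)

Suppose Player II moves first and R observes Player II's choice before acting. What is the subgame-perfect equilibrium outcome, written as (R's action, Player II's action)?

(D, W)

Solve by backward induction (Player II leads).
- W: R compares 0, 3, 3, 6 and picks D; Player II would get 7.
- X: R compares 8, 1, 9, 1 and picks C; Player II would get 4.
- Y: R compares 4, 8, 7, 6 and picks B; Player II would get 6.
- Z: R compares 1, 5, 4, 8 and picks D; Player II would get 3.
Maximizing over 7, 4, 6, 3, Player II chooses W. Subgame-perfect outcome: (D, W) with payoffs (6, 7).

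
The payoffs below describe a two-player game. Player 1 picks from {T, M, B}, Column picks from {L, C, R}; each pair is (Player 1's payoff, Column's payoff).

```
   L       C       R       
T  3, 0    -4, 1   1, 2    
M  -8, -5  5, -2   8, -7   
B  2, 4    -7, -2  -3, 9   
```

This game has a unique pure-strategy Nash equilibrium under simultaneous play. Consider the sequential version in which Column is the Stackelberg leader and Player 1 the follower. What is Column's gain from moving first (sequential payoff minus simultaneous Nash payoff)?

2

Backward induction with Column moving first.
- L: Player 1 compares 3, -8, 2 and picks T; Column would get 0.
- C: Player 1 compares -4, 5, -7 and picks M; Column would get -2.
- R: Player 1 compares 1, 8, -3 and picks M; Column would get -7.
Maximizing over 0, -2, -7, Column chooses L. Subgame-perfect outcome: (T, L) with payoffs (3, 0).
For the simultaneous game, intersect best replies.
Player 1's best replies: L→T; C→M; R→M.
Column's best replies: T→R; M→C; B→R.
The unique mutual best reply is (M, C), giving (5, -2).
Column's commitment gain: 0 − -2 = 2.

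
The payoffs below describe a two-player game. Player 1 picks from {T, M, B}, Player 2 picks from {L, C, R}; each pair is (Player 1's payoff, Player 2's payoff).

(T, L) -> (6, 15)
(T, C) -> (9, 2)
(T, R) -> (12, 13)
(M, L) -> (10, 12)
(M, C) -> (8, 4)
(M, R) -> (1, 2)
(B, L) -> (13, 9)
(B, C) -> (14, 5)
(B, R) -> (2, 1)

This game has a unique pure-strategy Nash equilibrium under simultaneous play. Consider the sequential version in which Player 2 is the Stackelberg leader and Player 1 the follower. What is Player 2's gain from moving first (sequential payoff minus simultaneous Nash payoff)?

4

Solve by backward induction (Player 2 leads).
- L: Player 1 compares 6, 10, 13 and picks B; Player 2 would get 9.
- C: Player 1 compares 9, 8, 14 and picks B; Player 2 would get 5.
- R: Player 1 compares 12, 1, 2 and picks T; Player 2 would get 13.
Among 9, 5, 13, the best is 13 at R. Subgame-perfect outcome: (T, R) with payoffs (12, 13).
For the simultaneous game, intersect best replies.
Player 1's best replies: L→B; C→B; R→T.
Player 2's best replies: T→L; M→L; B→L.
The unique mutual best reply is (B, L), giving (13, 9).
Player 2's commitment gain: 13 − 9 = 4.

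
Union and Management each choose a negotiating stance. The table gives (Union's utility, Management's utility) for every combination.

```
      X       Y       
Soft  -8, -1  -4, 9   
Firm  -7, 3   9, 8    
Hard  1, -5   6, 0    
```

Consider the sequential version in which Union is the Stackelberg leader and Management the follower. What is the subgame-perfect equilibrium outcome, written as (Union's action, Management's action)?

Management best-responds to each possible Union move:
- Soft: Management compares -1, 9 and picks Y; Union would get -4.
- Firm: Management compares 3, 8 and picks Y; Union would get 9.
- Hard: Management compares -5, 0 and picks Y; Union would get 6.
Maximizing over -4, 9, 6, Union chooses Firm. Subgame-perfect outcome: (Firm, Y) with payoffs (9, 8).

(Firm, Y)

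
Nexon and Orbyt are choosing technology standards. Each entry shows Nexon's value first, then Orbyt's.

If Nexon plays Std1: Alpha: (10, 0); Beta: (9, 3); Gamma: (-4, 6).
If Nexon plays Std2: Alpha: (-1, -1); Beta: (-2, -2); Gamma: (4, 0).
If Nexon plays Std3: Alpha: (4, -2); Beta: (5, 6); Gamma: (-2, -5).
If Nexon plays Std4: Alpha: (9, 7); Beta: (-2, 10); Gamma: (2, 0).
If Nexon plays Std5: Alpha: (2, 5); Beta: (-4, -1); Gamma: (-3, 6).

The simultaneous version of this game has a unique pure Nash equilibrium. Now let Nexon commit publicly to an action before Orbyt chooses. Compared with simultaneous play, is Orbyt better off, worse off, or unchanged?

Solve by backward induction (Nexon leads).
- Std1: BR = Gamma, leader payoff -4.
- Std2: BR = Gamma, leader payoff 4.
- Std3: BR = Beta, leader payoff 5.
- Std4: BR = Beta, leader payoff -2.
- Std5: BR = Gamma, leader payoff -3.
Nexon's induced payoffs are -4, 4, 5, -2, -3, so Nexon commits to Std3. Subgame-perfect outcome: (Std3, Beta) with payoffs (5, 6).
Under simultaneous play:
Nexon's best replies: Alpha→Std1; Beta→Std1; Gamma→Std2.
Orbyt's best replies: Std1→Gamma; Std2→Gamma; Std3→Beta; Std4→Beta; Std5→Gamma.
The unique mutual best reply is (Std2, Gamma), giving (4, 0).
Orbyt earns 6 sequentially versus 0 at the Nash outcome: better off.

better off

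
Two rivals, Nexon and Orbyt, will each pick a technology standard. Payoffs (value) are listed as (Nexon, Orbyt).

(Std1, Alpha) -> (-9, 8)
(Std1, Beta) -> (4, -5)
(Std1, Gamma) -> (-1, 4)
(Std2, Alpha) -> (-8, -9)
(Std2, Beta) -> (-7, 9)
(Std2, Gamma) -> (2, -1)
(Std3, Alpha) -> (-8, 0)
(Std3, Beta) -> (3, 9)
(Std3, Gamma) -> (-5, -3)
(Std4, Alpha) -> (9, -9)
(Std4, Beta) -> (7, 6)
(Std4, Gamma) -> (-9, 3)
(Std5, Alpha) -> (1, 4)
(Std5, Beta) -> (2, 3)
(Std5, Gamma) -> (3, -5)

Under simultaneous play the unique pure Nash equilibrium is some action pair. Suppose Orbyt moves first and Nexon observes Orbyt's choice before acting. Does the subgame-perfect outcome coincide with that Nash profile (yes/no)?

yes

Work backward from Nexon's decision.
- Alpha → Nexon plays Std4 (best of -9, -8, -8, 9, 1); Orbyt gets -9.
- Beta → Nexon plays Std4 (best of 4, -7, 3, 7, 2); Orbyt gets 6.
- Gamma → Nexon plays Std5 (best of -1, 2, -5, -9, 3); Orbyt gets -5.
Maximizing over -9, 6, -5, Orbyt chooses Beta. Subgame-perfect outcome: (Std4, Beta) with payoffs (7, 6).
Now find the simultaneous Nash equilibrium.
Nexon's best replies: Alpha→Std4; Beta→Std4; Gamma→Std5.
Orbyt's best replies: Std1→Alpha; Std2→Beta; Std3→Beta; Std4→Beta; Std5→Alpha.
The unique mutual best reply is (Std4, Beta), giving (7, 6).
Sequential outcome (Std4, Beta) coincides with the Nash profile (Std4, Beta).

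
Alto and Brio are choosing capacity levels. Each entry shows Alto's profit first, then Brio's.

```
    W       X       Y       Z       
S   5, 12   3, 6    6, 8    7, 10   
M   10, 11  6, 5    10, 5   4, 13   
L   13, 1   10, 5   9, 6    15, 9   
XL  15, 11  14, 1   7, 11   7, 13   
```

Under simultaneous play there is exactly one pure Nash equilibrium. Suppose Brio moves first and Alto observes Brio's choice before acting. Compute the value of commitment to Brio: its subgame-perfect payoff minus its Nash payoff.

Solve by backward induction (Brio leads).
- W: Alto compares 5, 10, 13, 15 and picks XL; Brio would get 11.
- X: Alto compares 3, 6, 10, 14 and picks XL; Brio would get 1.
- Y: Alto compares 6, 10, 9, 7 and picks M; Brio would get 5.
- Z: Alto compares 7, 4, 15, 7 and picks L; Brio would get 9.
Brio's induced payoffs are 11, 1, 5, 9, so Brio commits to W. Subgame-perfect outcome: (XL, W) with payoffs (15, 11).
Now find the simultaneous Nash equilibrium.
Alto's best replies: W→XL; X→XL; Y→M; Z→L.
Brio's best replies: S→W; M→Z; L→Z; XL→Z.
Only (L, Z) has each player best-responding; Nash payoffs (15, 9).
Brio's commitment gain: 11 − 9 = 2.

2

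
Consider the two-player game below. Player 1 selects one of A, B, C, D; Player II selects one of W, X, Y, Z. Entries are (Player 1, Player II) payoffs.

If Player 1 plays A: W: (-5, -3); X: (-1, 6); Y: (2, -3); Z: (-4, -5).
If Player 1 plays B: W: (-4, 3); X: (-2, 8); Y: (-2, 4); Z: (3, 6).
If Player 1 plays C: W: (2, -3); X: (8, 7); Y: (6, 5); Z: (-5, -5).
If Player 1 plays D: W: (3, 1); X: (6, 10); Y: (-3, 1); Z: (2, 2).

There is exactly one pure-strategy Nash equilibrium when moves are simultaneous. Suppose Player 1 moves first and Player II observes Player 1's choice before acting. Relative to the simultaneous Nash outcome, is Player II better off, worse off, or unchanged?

unchanged

Player II best-responds to each possible Player 1 move:
- A: BR = X, leader payoff -1.
- B: BR = X, leader payoff -2.
- C: BR = X, leader payoff 8.
- D: BR = X, leader payoff 6.
Maximizing over -1, -2, 8, 6, Player 1 chooses C. Subgame-perfect outcome: (C, X) with payoffs (8, 7).
Now find the simultaneous Nash equilibrium.
Player 1's best replies: W→D; X→C; Y→C; Z→B.
Player II's best replies: A→X; B→X; C→X; D→X.
Only (C, X) has each player best-responding; Nash payoffs (8, 7).
Player II earns 7 sequentially versus 7 at the Nash outcome: unchanged.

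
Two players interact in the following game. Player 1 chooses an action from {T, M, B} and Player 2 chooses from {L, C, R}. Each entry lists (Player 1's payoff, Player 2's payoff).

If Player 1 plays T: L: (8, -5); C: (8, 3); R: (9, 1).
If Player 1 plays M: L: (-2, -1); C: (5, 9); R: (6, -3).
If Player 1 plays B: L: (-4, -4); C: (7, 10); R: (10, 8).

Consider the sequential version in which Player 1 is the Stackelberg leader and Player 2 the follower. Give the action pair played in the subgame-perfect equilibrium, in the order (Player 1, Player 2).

Player 2 best-responds to each possible Player 1 move:
- T → Player 2 plays C (best of -5, 3, 1); Player 1 gets 8.
- M → Player 2 plays C (best of -1, 9, -3); Player 1 gets 5.
- B → Player 2 plays C (best of -4, 10, 8); Player 1 gets 7.
Among 8, 5, 7, the best is 8 at T. Subgame-perfect outcome: (T, C) with payoffs (8, 3).

(T, C)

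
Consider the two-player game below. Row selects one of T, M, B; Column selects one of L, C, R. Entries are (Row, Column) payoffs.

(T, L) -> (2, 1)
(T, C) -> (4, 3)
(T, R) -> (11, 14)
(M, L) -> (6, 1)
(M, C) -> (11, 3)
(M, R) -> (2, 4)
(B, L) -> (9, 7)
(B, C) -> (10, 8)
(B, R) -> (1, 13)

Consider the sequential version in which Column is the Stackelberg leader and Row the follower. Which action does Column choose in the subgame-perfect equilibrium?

Backward induction with Column moving first.
- L → Row plays B (best of 2, 6, 9); Column gets 7.
- C → Row plays M (best of 4, 11, 10); Column gets 3.
- R → Row plays T (best of 11, 2, 1); Column gets 14.
Among 7, 3, 14, the best is 14 at R. Subgame-perfect outcome: (T, R) with payoffs (11, 14).

R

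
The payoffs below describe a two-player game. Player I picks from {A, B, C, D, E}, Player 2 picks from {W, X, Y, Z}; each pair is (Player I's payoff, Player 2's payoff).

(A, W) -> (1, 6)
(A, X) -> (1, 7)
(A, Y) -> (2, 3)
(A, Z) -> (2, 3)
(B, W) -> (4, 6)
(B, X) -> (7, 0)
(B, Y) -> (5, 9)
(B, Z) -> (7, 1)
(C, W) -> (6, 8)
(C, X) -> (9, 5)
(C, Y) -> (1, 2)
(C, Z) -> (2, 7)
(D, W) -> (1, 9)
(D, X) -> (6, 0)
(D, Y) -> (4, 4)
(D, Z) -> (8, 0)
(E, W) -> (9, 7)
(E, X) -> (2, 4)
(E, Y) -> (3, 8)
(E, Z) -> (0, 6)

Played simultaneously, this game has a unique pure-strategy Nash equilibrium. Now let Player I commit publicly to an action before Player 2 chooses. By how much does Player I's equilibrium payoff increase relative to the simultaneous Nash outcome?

Solve by backward induction (Player I leads).
- A: BR = X, leader payoff 1.
- B: BR = Y, leader payoff 5.
- C: BR = W, leader payoff 6.
- D: BR = W, leader payoff 1.
- E: BR = Y, leader payoff 3.
Player I's induced payoffs are 1, 5, 6, 1, 3, so Player I commits to C. Subgame-perfect outcome: (C, W) with payoffs (6, 8).
Now find the simultaneous Nash equilibrium.
Player I's best replies: W→E; X→C; Y→B; Z→D.
Player 2's best replies: A→X; B→Y; C→W; D→W; E→Y.
The unique mutual best reply is (B, Y), giving (5, 9).
Player I's commitment gain: 6 − 5 = 1.

1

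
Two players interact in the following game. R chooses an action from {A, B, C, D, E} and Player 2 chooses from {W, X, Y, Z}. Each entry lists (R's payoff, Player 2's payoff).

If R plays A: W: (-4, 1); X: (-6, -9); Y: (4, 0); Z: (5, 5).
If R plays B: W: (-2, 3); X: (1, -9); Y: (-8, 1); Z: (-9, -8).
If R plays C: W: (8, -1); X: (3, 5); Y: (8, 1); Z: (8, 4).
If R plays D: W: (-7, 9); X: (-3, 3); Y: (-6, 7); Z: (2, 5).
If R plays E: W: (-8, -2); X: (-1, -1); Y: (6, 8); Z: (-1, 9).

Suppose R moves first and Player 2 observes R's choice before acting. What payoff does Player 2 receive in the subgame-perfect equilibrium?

5

Backward induction with R moving first.
- A: Player 2 compares 1, -9, 0, 5 and picks Z; R would get 5.
- B: Player 2 compares 3, -9, 1, -8 and picks W; R would get -2.
- C: Player 2 compares -1, 5, 1, 4 and picks X; R would get 3.
- D: Player 2 compares 9, 3, 7, 5 and picks W; R would get -7.
- E: Player 2 compares -2, -1, 8, 9 and picks Z; R would get -1.
Among 5, -2, 3, -7, -1, the best is 5 at A. Subgame-perfect outcome: (A, Z) with payoffs (5, 5).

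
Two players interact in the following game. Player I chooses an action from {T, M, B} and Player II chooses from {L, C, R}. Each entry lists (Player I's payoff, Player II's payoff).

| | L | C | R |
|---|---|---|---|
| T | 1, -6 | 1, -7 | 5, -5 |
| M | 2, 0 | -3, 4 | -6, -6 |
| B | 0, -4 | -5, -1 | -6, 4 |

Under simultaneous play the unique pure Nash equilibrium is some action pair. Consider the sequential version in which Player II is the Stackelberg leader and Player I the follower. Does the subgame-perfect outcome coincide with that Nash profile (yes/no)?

no

Solve by backward induction (Player II leads).
- L → Player I plays M (best of 1, 2, 0); Player II gets 0.
- C → Player I plays T (best of 1, -3, -5); Player II gets -7.
- R → Player I plays T (best of 5, -6, -6); Player II gets -5.
Among 0, -7, -5, the best is 0 at L. Subgame-perfect outcome: (M, L) with payoffs (2, 0).
Now find the simultaneous Nash equilibrium.
Player I's best replies: L→M; C→T; R→T.
Player II's best replies: T→R; M→C; B→R.
The unique mutual best reply is (T, R), giving (5, -5).
Sequential outcome (M, L) differs from the Nash profile (T, R).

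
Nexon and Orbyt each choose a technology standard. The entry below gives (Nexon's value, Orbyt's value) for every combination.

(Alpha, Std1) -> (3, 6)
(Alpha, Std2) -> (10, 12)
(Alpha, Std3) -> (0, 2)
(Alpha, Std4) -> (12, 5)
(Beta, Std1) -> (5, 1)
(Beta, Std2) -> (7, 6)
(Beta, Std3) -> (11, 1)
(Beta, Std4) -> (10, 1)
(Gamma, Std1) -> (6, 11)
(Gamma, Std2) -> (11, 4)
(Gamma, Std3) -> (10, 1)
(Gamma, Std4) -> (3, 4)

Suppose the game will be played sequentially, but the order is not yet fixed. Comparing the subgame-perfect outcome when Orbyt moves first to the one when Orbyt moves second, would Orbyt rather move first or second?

second

If Nexon leads: Orbyt's best replies are Alpha→Std2, Beta→Std2, Gamma→Std1; Nexon's induced payoffs 10, 7, 6; outcome (Alpha, Std2), payoffs (10, 12).
If Orbyt leads: Nexon's best replies are Std1→Gamma, Std2→Gamma, Std3→Beta, Std4→Alpha; Orbyt's induced payoffs 11, 4, 1, 5; outcome (Gamma, Std1), payoffs (6, 11).
Orbyt gets 11 moving first and 12 moving second, so Orbyt prefers to move second.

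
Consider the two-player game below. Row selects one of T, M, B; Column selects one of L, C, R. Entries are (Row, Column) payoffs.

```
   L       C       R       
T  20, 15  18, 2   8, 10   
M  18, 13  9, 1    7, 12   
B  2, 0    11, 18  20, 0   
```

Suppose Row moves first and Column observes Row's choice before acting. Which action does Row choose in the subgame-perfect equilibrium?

T

Backward induction with Row moving first.
- T: BR = L, leader payoff 20.
- M: BR = L, leader payoff 18.
- B: BR = C, leader payoff 11.
Maximizing over 20, 18, 11, Row chooses T. Subgame-perfect outcome: (T, L) with payoffs (20, 15).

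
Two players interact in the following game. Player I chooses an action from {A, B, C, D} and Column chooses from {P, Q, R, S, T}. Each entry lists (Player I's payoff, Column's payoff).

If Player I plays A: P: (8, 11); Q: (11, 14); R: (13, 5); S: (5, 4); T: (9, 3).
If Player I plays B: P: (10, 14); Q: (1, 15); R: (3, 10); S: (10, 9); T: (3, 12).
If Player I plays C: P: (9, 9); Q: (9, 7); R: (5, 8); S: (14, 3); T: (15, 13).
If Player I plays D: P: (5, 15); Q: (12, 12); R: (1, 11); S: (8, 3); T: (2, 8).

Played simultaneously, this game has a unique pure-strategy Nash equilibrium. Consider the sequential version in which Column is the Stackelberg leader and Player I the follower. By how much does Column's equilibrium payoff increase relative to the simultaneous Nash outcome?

Solve by backward induction (Column leads).
- P: Player I compares 8, 10, 9, 5 and picks B; Column would get 14.
- Q: Player I compares 11, 1, 9, 12 and picks D; Column would get 12.
- R: Player I compares 13, 3, 5, 1 and picks A; Column would get 5.
- S: Player I compares 5, 10, 14, 8 and picks C; Column would get 3.
- T: Player I compares 9, 3, 15, 2 and picks C; Column would get 13.
Column's induced payoffs are 14, 12, 5, 3, 13, so Column commits to P. Subgame-perfect outcome: (B, P) with payoffs (10, 14).
Under simultaneous play:
Player I's best replies: P→B; Q→D; R→A; S→C; T→C.
Column's best replies: A→Q; B→Q; C→T; D→P.
The unique mutual best reply is (C, T), giving (15, 13).
Column's commitment gain: 14 − 13 = 1.

1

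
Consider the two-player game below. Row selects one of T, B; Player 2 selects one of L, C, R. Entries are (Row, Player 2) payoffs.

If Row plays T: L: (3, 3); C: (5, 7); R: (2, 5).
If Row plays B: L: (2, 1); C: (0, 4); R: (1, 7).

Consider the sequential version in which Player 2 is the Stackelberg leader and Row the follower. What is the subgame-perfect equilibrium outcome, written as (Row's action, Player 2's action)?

(T, C)

Row best-responds to each possible Player 2 move:
- L: BR = T, leader payoff 3.
- C: BR = T, leader payoff 7.
- R: BR = T, leader payoff 5.
Among 3, 7, 5, the best is 7 at C. Subgame-perfect outcome: (T, C) with payoffs (5, 7).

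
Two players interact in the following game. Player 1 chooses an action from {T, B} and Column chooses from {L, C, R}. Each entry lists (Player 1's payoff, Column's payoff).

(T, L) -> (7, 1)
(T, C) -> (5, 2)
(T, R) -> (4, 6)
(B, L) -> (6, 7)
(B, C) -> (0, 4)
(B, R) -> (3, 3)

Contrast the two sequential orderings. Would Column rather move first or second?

If Player 1 leads: Column's best replies are T→R, B→L; Player 1's induced payoffs 4, 6; outcome (B, L), payoffs (6, 7).
If Column leads: Player 1's best replies are L→T, C→T, R→T; Column's induced payoffs 1, 2, 6; outcome (T, R), payoffs (4, 6).
Column gets 6 moving first and 7 moving second, so Column prefers to move second.

second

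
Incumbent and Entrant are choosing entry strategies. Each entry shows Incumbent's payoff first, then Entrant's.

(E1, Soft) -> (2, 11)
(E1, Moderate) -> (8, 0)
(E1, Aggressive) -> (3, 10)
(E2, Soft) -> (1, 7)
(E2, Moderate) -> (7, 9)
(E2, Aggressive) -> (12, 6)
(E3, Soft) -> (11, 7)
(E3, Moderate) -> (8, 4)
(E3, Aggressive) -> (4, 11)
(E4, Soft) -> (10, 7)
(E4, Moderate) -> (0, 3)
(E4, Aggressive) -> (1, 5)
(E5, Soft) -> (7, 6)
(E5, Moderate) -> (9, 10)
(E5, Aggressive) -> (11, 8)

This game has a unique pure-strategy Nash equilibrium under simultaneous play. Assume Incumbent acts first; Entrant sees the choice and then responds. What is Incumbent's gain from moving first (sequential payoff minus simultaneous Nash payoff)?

1

Work backward from Entrant's decision.
- E1: BR = Soft, leader payoff 2.
- E2: BR = Moderate, leader payoff 7.
- E3: BR = Aggressive, leader payoff 4.
- E4: BR = Soft, leader payoff 10.
- E5: BR = Moderate, leader payoff 9.
Among 2, 7, 4, 10, 9, the best is 10 at E4. Subgame-perfect outcome: (E4, Soft) with payoffs (10, 7).
Now find the simultaneous Nash equilibrium.
Incumbent's best replies: Soft→E3; Moderate→E5; Aggressive→E2.
Entrant's best replies: E1→Soft; E2→Moderate; E3→Aggressive; E4→Soft; E5→Moderate.
The unique mutual best reply is (E5, Moderate), giving (9, 10).
Incumbent's commitment gain: 10 − 9 = 1.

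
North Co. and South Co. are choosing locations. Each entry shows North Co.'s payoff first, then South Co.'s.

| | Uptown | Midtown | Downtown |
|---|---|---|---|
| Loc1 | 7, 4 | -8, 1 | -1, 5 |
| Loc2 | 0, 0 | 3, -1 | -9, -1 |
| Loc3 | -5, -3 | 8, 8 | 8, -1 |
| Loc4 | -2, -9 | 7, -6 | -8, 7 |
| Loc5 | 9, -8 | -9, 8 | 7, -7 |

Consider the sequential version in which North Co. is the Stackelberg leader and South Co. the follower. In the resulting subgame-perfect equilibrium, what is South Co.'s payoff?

Solve by backward induction (North Co. leads).
- Loc1: BR = Downtown, leader payoff -1.
- Loc2: BR = Uptown, leader payoff 0.
- Loc3: BR = Midtown, leader payoff 8.
- Loc4: BR = Downtown, leader payoff -8.
- Loc5: BR = Midtown, leader payoff -9.
Among -1, 0, 8, -8, -9, the best is 8 at Loc3. Subgame-perfect outcome: (Loc3, Midtown) with payoffs (8, 8).

8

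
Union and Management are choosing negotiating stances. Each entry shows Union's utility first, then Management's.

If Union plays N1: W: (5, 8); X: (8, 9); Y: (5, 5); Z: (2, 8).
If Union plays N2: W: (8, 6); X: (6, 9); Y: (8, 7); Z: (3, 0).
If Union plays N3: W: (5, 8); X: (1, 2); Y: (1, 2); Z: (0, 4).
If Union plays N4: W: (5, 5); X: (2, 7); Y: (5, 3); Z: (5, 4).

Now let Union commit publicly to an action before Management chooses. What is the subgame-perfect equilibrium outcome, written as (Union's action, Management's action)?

Management best-responds to each possible Union move:
- N1: BR = X, leader payoff 8.
- N2: BR = X, leader payoff 6.
- N3: BR = W, leader payoff 5.
- N4: BR = X, leader payoff 2.
Union's induced payoffs are 8, 6, 5, 2, so Union commits to N1. Subgame-perfect outcome: (N1, X) with payoffs (8, 9).

(N1, X)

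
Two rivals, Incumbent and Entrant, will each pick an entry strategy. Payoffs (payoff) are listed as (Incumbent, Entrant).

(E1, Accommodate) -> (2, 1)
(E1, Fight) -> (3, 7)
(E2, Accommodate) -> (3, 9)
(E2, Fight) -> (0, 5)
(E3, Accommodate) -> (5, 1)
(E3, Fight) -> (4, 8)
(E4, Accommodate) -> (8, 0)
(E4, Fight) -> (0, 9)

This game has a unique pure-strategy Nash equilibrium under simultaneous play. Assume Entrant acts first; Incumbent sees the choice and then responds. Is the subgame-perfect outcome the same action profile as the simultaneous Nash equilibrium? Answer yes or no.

Incumbent best-responds to each possible Entrant move:
- Accommodate: Incumbent compares 2, 3, 5, 8 and picks E4; Entrant would get 0.
- Fight: Incumbent compares 3, 0, 4, 0 and picks E3; Entrant would get 8.
Among 0, 8, the best is 8 at Fight. Subgame-perfect outcome: (E3, Fight) with payoffs (4, 8).
For the simultaneous game, intersect best replies.
Incumbent's best replies: Accommodate→E4; Fight→E3.
Entrant's best replies: E1→Fight; E2→Accommodate; E3→Fight; E4→Fight.
The unique mutual best reply is (E3, Fight), giving (4, 8).
Sequential outcome (E3, Fight) coincides with the Nash profile (E3, Fight).

yes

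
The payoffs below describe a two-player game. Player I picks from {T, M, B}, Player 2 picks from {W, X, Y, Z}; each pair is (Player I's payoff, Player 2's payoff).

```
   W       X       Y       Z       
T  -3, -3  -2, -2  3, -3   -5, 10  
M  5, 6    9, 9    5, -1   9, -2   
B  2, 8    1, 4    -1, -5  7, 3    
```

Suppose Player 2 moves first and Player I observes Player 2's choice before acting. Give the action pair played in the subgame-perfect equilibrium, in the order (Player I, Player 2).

(M, X)

Work backward from Player I's decision.
- W → Player I plays M (best of -3, 5, 2); Player 2 gets 6.
- X → Player I plays M (best of -2, 9, 1); Player 2 gets 9.
- Y → Player I plays M (best of 3, 5, -1); Player 2 gets -1.
- Z → Player I plays M (best of -5, 9, 7); Player 2 gets -2.
Among 6, 9, -1, -2, the best is 9 at X. Subgame-perfect outcome: (M, X) with payoffs (9, 9).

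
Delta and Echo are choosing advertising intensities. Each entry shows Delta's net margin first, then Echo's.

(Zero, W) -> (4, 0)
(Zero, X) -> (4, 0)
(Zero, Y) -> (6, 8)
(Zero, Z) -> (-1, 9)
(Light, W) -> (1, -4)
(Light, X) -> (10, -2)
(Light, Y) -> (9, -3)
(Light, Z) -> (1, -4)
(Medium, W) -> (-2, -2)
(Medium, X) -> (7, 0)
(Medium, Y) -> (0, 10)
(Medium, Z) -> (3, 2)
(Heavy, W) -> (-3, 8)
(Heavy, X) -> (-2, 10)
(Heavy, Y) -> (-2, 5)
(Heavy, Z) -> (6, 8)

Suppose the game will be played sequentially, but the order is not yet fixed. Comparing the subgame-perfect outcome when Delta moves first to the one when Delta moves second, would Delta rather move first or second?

If Delta leads: Echo's best replies are Zero→Z, Light→X, Medium→Y, Heavy→X; Delta's induced payoffs -1, 10, 0, -2; outcome (Light, X), payoffs (10, -2).
If Echo leads: Delta's best replies are W→Zero, X→Light, Y→Light, Z→Heavy; Echo's induced payoffs 0, -2, -3, 8; outcome (Heavy, Z), payoffs (6, 8).
Delta gets 10 moving first and 6 moving second, so Delta prefers to move first.

first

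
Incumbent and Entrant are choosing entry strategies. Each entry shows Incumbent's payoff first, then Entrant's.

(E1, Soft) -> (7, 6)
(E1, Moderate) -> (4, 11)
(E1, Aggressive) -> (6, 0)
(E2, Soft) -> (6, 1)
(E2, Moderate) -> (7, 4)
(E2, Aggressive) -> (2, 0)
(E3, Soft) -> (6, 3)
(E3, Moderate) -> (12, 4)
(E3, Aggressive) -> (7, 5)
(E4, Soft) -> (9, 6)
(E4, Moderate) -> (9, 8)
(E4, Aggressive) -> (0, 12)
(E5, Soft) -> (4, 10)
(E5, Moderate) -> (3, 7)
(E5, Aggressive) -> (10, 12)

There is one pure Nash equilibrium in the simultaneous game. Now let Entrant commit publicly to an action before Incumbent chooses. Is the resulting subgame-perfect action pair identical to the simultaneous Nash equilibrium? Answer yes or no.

yes

Incumbent best-responds to each possible Entrant move:
- Soft: Incumbent compares 7, 6, 6, 9, 4 and picks E4; Entrant would get 6.
- Moderate: Incumbent compares 4, 7, 12, 9, 3 and picks E3; Entrant would get 4.
- Aggressive: Incumbent compares 6, 2, 7, 0, 10 and picks E5; Entrant would get 12.
Maximizing over 6, 4, 12, Entrant chooses Aggressive. Subgame-perfect outcome: (E5, Aggressive) with payoffs (10, 12).
For the simultaneous game, intersect best replies.
Incumbent's best replies: Soft→E4; Moderate→E3; Aggressive→E5.
Entrant's best replies: E1→Moderate; E2→Moderate; E3→Aggressive; E4→Aggressive; E5→Aggressive.
Only (E5, Aggressive) has each player best-responding; Nash payoffs (10, 12).
Sequential outcome (E5, Aggressive) coincides with the Nash profile (E5, Aggressive).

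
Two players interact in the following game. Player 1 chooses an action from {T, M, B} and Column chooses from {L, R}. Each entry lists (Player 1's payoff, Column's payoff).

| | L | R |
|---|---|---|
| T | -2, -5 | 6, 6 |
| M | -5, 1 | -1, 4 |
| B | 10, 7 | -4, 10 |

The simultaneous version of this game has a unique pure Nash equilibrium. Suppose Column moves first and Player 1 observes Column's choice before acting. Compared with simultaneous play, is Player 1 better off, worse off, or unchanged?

Work backward from Player 1's decision.
- L → Player 1 plays B (best of -2, -5, 10); Column gets 7.
- R → Player 1 plays T (best of 6, -1, -4); Column gets 6.
Column's induced payoffs are 7, 6, so Column commits to L. Subgame-perfect outcome: (B, L) with payoffs (10, 7).
Under simultaneous play:
Player 1's best replies: L→B; R→T.
Column's best replies: T→R; M→R; B→R.
Only (T, R) has each player best-responding; Nash payoffs (6, 6).
Player 1 earns 10 sequentially versus 6 at the Nash outcome: better off.

better off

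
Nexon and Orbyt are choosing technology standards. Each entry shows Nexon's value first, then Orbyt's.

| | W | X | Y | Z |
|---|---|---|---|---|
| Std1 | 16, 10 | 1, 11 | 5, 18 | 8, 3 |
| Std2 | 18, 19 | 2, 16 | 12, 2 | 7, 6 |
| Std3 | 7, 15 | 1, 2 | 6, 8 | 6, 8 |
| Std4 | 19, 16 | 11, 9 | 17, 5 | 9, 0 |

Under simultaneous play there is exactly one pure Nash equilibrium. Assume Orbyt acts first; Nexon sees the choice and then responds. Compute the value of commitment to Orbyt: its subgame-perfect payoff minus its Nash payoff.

Backward induction with Orbyt moving first.
- W: BR = Std4, leader payoff 16.
- X: BR = Std4, leader payoff 9.
- Y: BR = Std4, leader payoff 5.
- Z: BR = Std4, leader payoff 0.
Orbyt's induced payoffs are 16, 9, 5, 0, so Orbyt commits to W. Subgame-perfect outcome: (Std4, W) with payoffs (19, 16).
Now find the simultaneous Nash equilibrium.
Nexon's best replies: W→Std4; X→Std4; Y→Std4; Z→Std4.
Orbyt's best replies: Std1→Y; Std2→W; Std3→W; Std4→W.
Only (Std4, W) has each player best-responding; Nash payoffs (19, 16).
Orbyt's commitment gain: 16 − 16 = 0.

0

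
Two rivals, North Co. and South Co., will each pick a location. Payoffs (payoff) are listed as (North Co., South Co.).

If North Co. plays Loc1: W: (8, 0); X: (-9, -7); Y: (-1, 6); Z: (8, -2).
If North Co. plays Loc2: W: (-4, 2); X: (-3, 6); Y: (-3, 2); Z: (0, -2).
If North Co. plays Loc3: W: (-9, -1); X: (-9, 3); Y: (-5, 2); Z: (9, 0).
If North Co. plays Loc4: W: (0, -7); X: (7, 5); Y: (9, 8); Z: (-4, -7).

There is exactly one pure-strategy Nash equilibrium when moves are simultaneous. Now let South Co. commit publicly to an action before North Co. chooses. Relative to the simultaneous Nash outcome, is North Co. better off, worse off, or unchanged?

unchanged

North Co. best-responds to each possible South Co. move:
- W: BR = Loc1, leader payoff 0.
- X: BR = Loc4, leader payoff 5.
- Y: BR = Loc4, leader payoff 8.
- Z: BR = Loc3, leader payoff 0.
South Co.'s induced payoffs are 0, 5, 8, 0, so South Co. commits to Y. Subgame-perfect outcome: (Loc4, Y) with payoffs (9, 8).
Now find the simultaneous Nash equilibrium.
North Co.'s best replies: W→Loc1; X→Loc4; Y→Loc4; Z→Loc3.
South Co.'s best replies: Loc1→Y; Loc2→X; Loc3→X; Loc4→Y.
Only (Loc4, Y) has each player best-responding; Nash payoffs (9, 8).
North Co. earns 9 sequentially versus 9 at the Nash outcome: unchanged.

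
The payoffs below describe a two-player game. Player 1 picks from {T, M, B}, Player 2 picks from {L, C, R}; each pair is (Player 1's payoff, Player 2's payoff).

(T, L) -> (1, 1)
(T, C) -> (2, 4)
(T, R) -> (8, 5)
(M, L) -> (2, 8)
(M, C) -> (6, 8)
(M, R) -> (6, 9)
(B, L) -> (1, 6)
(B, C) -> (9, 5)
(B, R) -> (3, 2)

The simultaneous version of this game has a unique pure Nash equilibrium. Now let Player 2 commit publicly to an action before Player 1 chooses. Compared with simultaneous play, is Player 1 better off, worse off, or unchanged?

Backward induction with Player 2 moving first.
- L → Player 1 plays M (best of 1, 2, 1); Player 2 gets 8.
- C → Player 1 plays B (best of 2, 6, 9); Player 2 gets 5.
- R → Player 1 plays T (best of 8, 6, 3); Player 2 gets 5.
Player 2's induced payoffs are 8, 5, 5, so Player 2 commits to L. Subgame-perfect outcome: (M, L) with payoffs (2, 8).
Under simultaneous play:
Player 1's best replies: L→M; C→B; R→T.
Player 2's best replies: T→R; M→R; B→L.
The unique mutual best reply is (T, R), giving (8, 5).
Player 1 earns 2 sequentially versus 8 at the Nash outcome: worse off.

worse off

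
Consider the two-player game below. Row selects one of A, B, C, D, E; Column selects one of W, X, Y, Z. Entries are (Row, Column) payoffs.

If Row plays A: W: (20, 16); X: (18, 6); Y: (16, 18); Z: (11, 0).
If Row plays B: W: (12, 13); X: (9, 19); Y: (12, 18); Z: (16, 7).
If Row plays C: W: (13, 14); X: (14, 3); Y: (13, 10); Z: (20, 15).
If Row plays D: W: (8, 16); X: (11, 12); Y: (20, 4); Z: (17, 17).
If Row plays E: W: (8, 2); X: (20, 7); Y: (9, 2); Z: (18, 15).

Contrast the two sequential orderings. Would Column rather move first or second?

first

If Row leads: Column's best replies are A→Y, B→X, C→Z, D→Z, E→Z; Row's induced payoffs 16, 9, 20, 17, 18; outcome (C, Z), payoffs (20, 15).
If Column leads: Row's best replies are W→A, X→E, Y→D, Z→C; Column's induced payoffs 16, 7, 4, 15; outcome (A, W), payoffs (20, 16).
Column gets 16 moving first and 15 moving second, so Column prefers to move first.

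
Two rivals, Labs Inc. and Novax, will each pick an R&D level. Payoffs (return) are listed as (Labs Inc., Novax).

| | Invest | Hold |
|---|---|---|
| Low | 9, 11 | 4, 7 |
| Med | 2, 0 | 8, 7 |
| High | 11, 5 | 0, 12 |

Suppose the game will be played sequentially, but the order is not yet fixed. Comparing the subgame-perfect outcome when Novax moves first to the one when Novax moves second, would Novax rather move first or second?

second

If Labs Inc. leads: Novax's best replies are Low→Invest, Med→Hold, High→Hold; Labs Inc.'s induced payoffs 9, 8, 0; outcome (Low, Invest), payoffs (9, 11).
If Novax leads: Labs Inc.'s best replies are Invest→High, Hold→Med; Novax's induced payoffs 5, 7; outcome (Med, Hold), payoffs (8, 7).
Novax gets 7 moving first and 11 moving second, so Novax prefers to move second.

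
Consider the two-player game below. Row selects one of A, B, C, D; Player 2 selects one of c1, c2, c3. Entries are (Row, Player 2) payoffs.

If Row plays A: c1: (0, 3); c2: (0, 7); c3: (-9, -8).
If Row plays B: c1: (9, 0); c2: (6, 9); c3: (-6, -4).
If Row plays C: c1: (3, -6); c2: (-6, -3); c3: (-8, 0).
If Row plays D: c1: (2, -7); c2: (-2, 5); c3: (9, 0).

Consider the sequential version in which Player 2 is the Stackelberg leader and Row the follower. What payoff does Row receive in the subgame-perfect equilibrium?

Solve by backward induction (Player 2 leads).
- c1: BR = B, leader payoff 0.
- c2: BR = B, leader payoff 9.
- c3: BR = D, leader payoff 0.
Player 2's induced payoffs are 0, 9, 0, so Player 2 commits to c2. Subgame-perfect outcome: (B, c2) with payoffs (6, 9).

6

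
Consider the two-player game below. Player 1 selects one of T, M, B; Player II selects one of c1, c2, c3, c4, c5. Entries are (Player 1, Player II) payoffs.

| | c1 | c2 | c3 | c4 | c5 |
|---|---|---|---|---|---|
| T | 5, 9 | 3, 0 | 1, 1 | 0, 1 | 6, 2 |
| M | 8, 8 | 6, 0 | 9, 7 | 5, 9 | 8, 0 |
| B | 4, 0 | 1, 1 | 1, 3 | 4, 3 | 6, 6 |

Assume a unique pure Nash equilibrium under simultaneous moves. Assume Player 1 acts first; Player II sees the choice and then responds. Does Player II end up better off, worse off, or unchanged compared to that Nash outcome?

Player II best-responds to each possible Player 1 move:
- T: Player II compares 9, 0, 1, 1, 2 and picks c1; Player 1 would get 5.
- M: Player II compares 8, 0, 7, 9, 0 and picks c4; Player 1 would get 5.
- B: Player II compares 0, 1, 3, 3, 6 and picks c5; Player 1 would get 6.
Player 1's induced payoffs are 5, 5, 6, so Player 1 commits to B. Subgame-perfect outcome: (B, c5) with payoffs (6, 6).
For the simultaneous game, intersect best replies.
Player 1's best replies: c1→M; c2→M; c3→M; c4→M; c5→M.
Player II's best replies: T→c1; M→c4; B→c5.
Only (M, c4) has each player best-responding; Nash payoffs (5, 9).
Player II earns 6 sequentially versus 9 at the Nash outcome: worse off.

worse off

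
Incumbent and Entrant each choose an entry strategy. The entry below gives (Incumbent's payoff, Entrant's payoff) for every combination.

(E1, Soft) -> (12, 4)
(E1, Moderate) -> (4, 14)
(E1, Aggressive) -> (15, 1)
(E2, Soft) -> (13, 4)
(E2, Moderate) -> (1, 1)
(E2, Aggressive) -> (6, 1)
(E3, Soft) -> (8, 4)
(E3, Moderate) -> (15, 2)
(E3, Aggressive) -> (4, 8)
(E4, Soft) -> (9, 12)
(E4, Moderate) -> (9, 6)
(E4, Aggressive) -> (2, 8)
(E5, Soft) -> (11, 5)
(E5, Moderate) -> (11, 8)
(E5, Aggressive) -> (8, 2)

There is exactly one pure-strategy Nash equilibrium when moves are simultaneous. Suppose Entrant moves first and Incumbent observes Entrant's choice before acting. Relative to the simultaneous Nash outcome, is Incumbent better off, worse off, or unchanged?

unchanged

Work backward from Incumbent's decision.
- Soft: BR = E2, leader payoff 4.
- Moderate: BR = E3, leader payoff 2.
- Aggressive: BR = E1, leader payoff 1.
Among 4, 2, 1, the best is 4 at Soft. Subgame-perfect outcome: (E2, Soft) with payoffs (13, 4).
Under simultaneous play:
Incumbent's best replies: Soft→E2; Moderate→E3; Aggressive→E1.
Entrant's best replies: E1→Moderate; E2→Soft; E3→Aggressive; E4→Soft; E5→Moderate.
The unique mutual best reply is (E2, Soft), giving (13, 4).
Incumbent earns 13 sequentially versus 13 at the Nash outcome: unchanged.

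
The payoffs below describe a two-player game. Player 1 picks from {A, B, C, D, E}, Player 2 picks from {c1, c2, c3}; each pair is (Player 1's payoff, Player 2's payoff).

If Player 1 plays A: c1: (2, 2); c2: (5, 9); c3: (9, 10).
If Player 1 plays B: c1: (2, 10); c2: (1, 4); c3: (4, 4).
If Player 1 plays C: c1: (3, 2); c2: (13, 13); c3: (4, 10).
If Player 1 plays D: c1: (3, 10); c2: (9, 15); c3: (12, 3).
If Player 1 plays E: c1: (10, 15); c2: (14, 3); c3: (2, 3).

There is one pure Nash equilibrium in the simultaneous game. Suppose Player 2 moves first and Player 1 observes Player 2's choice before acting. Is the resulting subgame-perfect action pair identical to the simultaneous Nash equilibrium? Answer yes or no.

Player 1 best-responds to each possible Player 2 move:
- c1: BR = E, leader payoff 15.
- c2: BR = E, leader payoff 3.
- c3: BR = D, leader payoff 3.
Among 15, 3, 3, the best is 15 at c1. Subgame-perfect outcome: (E, c1) with payoffs (10, 15).
Now find the simultaneous Nash equilibrium.
Player 1's best replies: c1→E; c2→E; c3→D.
Player 2's best replies: A→c3; B→c1; C→c2; D→c2; E→c1.
Only (E, c1) has each player best-responding; Nash payoffs (10, 15).
Sequential outcome (E, c1) coincides with the Nash profile (E, c1).

yes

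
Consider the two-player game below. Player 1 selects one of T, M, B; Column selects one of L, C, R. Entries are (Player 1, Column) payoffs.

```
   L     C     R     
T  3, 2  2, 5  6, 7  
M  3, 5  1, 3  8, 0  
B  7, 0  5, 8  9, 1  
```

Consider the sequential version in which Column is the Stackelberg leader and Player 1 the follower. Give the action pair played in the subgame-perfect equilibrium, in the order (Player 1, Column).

Player 1 best-responds to each possible Column move:
- L → Player 1 plays B (best of 3, 3, 7); Column gets 0.
- C → Player 1 plays B (best of 2, 1, 5); Column gets 8.
- R → Player 1 plays B (best of 6, 8, 9); Column gets 1.
Maximizing over 0, 8, 1, Column chooses C. Subgame-perfect outcome: (B, C) with payoffs (5, 8).

(B, C)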